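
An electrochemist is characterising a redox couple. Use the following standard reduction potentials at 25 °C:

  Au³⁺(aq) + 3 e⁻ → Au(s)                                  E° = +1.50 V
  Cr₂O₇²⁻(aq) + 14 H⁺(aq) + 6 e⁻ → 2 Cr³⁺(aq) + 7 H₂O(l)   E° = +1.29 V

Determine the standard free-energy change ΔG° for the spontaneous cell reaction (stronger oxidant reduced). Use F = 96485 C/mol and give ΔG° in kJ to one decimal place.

-121.6 kJ

Au³⁺/Au (E° = +1.50 V) is the cathode; Cr₂O₇²⁻/Cr³⁺ (E° = +1.29 V) is the anode, so E°cell = +0.21 V.
Balancing electrons gives n = 6 (lcm of 3 and 6).
ΔG° = −nFE° = −(6)(96485)(+0.21) = -121,571 J = -121.6 kJ.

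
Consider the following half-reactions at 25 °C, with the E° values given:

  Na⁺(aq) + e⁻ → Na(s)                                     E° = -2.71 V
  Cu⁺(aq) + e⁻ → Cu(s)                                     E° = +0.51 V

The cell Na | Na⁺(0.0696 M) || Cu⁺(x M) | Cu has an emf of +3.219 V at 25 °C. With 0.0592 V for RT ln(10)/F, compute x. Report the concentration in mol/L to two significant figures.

0.067 M

Cu⁺/Cu is the cathode, Na⁺/Na the anode: E°cell = +3.22 V, n = 1.
Overall reaction: Cu⁺(aq) + Na(s) → Cu(s) + Na⁺(aq); Q = [Na⁺]^1/[Cu⁺]^1.
From E = E° − (0.0592/n) log Q: log Q = (E° − E)·n/0.0592 = (+3.22 − (+3.219))·1/0.0592 = 0.0169.
So 1·log[Cu⁺] = 1·log(0.0696) − log Q = -1.1574 − (0.0169) = -1.1743; [Cu⁺] = 10^(-1.1743) ≈ 0.067 M.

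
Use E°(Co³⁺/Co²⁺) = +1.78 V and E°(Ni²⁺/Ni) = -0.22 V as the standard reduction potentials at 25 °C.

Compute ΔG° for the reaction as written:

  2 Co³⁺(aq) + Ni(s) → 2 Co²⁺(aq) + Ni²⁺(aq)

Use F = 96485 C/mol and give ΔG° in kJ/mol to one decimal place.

As written, Co³⁺/Co²⁺ is reduced (cathode) and Ni²⁺/Ni is oxidised (anode), so E°cell = (+1.78) − (-0.22) = +2.00 V.
Balancing electrons gives n = 2.
ΔG° = −nFE° = −(2)(96485)(+2.00) = -385,940 J = -385.9 kJ/mol.

-385.9 kJ/mol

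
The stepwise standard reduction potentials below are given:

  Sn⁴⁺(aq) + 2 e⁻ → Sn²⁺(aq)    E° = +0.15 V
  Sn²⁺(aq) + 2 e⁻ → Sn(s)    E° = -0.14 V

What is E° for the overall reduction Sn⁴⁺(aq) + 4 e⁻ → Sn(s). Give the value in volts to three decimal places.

Since ΔG° = −nFE° is additive over sequential reductions, n₃E°₃ = n₁E°₁ + n₂E°₂.
E°₃ = (2×+0.15 + 2×-0.14) / 4 = (+0.020) / 4 = +0.005 V.

+0.005 V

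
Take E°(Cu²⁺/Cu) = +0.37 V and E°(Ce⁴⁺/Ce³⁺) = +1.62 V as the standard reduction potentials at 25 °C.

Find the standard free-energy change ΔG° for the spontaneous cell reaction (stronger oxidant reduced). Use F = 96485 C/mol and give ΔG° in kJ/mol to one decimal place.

Ce⁴⁺/Ce³⁺ (E° = +1.62 V) is the cathode; Cu²⁺/Cu (E° = +0.37 V) is the anode, so E°cell = +1.25 V.
Balancing electrons gives n = 2 (lcm of 1 and 2).
ΔG° = −nFE° = −(2)(96485)(+1.25) = -241,212 J = -241.2 kJ/mol.

-241.2 kJ/mol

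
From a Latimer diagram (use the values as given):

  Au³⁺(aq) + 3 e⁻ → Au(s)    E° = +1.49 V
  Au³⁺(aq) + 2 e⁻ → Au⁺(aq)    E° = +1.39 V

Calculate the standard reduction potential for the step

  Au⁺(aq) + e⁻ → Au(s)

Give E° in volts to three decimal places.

Sequential free energies add, so n₃E°₃ = n₁E°₁ + n₂E°₂.
With n₃ = 3, and the known step contributing 2×(+1.39) V, the unknown satisfies 1·E° = 3×(+1.49) − 2×(+1.39) = +1.690.
E° = +1.690 / 1 = +1.690 V.

+1.690 V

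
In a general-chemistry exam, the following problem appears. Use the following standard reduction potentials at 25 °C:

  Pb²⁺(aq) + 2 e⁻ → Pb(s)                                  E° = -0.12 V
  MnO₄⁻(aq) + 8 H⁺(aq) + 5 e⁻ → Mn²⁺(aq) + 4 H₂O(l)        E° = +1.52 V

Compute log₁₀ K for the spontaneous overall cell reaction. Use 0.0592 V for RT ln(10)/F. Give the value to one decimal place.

277.0

Cathode: MnO₄⁻/Mn²⁺; anode: Pb²⁺/Pb. E°cell = +1.64 V, n = 10.
log K = nE°cell / 0.0592 = (10)(+1.64) / 0.0592 = 277.0.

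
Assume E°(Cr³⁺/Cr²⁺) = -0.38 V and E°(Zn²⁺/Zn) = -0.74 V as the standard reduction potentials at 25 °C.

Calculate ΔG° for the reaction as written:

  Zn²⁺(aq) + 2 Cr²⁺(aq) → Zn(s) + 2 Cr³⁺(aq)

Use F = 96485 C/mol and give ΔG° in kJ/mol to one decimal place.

As written, Zn²⁺/Zn is reduced (cathode) and Cr³⁺/Cr²⁺ is oxidised (anode), so E°cell = (-0.74) − (-0.38) = -0.36 V.
Balancing electrons gives n = 2.
ΔG° = −nFE° = −(2)(96485)(-0.36) = 69,469 J = +69.5 kJ/mol.

+69.5 kJ/mol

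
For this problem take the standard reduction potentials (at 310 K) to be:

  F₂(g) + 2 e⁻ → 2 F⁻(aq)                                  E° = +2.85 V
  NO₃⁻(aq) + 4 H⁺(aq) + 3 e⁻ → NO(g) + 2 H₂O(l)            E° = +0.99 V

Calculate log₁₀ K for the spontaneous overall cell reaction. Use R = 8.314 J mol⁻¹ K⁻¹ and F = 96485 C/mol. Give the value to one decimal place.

181.4

Cathode: F₂/F⁻; anode: NO₃⁻/NO. E°cell = (+2.85) − (+0.99) = +1.86 V, with n = 6.
ΔG° = −nFE° = −RT ln K, so ln K = nFE°/(RT) = (6)(96485)(+1.86) / ((8.314)(310)) = 417.784.
log₁₀ K = 417.784 / ln 10 = 181.4.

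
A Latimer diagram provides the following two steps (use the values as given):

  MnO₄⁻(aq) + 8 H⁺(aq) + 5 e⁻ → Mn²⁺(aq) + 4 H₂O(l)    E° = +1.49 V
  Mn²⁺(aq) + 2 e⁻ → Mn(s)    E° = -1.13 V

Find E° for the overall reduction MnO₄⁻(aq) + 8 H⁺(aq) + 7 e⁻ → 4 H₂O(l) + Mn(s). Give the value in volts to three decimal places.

+0.741 V

Standard free energies of sequential steps add: ΔG°₃ = ΔG°₁ + ΔG°₂, so n₃E°₃ = n₁E°₁ + n₂E°₂.
E°₃ = (5×+1.49 + 2×-1.13) / 7 = (+5.190) / 7 = +0.741 V.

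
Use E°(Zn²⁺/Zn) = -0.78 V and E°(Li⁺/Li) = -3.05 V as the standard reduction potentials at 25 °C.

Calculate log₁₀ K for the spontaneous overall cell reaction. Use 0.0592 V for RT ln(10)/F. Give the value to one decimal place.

Cathode: Zn²⁺/Zn; anode: Li⁺/Li. E°cell = +2.27 V, n = 2.
log K = nE°cell / 0.0592 = (2)(+2.27) / 0.0592 = 76.7.

76.7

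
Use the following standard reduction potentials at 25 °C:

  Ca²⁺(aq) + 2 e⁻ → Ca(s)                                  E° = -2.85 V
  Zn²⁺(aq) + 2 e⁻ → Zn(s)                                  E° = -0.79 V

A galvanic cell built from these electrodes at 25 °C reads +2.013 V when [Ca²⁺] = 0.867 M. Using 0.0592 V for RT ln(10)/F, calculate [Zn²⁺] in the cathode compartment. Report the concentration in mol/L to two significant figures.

Zn²⁺/Zn is the cathode, Ca²⁺/Ca the anode: E°cell = +2.06 V, n = 2.
Overall reaction: Zn²⁺(aq) + Ca(s) → Zn(s) + Ca²⁺(aq); Q = [Ca²⁺]^1/[Zn²⁺]^1.
From E = E° − (0.0592/n) log Q: log Q = (E° − E)·n/0.0592 = (+2.06 − (+2.013))·2/0.0592 = 1.5878.
So 1·log[Zn²⁺] = 1·log(0.867) − log Q = -0.0620 − (1.5878) = -1.6498; [Zn²⁺] = 10^(-1.6498) ≈ 0.022 M.

0.022 M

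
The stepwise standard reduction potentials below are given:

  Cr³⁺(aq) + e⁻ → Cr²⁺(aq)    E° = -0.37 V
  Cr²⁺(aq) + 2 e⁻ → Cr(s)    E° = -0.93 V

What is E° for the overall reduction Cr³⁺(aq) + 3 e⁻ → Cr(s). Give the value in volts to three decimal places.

Standard free energies of sequential steps add: ΔG°₃ = ΔG°₁ + ΔG°₂, so n₃E°₃ = n₁E°₁ + n₂E°₂.
E°₃ = (1×-0.37 + 2×-0.93) / 3 = (-2.230) / 3 = -0.743 V.

-0.743 V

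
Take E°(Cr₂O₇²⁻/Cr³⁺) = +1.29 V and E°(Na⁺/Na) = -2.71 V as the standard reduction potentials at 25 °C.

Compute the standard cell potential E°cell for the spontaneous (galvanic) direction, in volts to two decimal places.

The Cr₂O₇²⁻/Cr³⁺ couple has the higher reduction potential, so it is the cathode; Na⁺/Na is oxidised at the anode.
E°cell = E°(cathode) − E°(anode) = (+1.29) − (-2.71) = +4.00 V.
Since E°cell > 0, the reaction is spontaneous under standard conditions.

+4.00 V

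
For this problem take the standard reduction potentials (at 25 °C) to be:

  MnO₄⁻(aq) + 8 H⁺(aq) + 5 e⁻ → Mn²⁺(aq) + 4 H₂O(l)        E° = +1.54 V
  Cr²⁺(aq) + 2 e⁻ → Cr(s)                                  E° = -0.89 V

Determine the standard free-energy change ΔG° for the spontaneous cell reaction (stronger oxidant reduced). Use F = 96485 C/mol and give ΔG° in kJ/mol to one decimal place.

MnO₄⁻/Mn²⁺ (E° = +1.54 V) is the cathode; Cr²⁺/Cr (E° = -0.89 V) is the anode, so E°cell = +2.43 V.
Balancing electrons gives n = 10 (lcm of 5 and 2).
ΔG° = −nFE° = −(10)(96485)(+2.43) = -2,344,586 J = -2344.6 kJ/mol.

-2344.6 kJ/mol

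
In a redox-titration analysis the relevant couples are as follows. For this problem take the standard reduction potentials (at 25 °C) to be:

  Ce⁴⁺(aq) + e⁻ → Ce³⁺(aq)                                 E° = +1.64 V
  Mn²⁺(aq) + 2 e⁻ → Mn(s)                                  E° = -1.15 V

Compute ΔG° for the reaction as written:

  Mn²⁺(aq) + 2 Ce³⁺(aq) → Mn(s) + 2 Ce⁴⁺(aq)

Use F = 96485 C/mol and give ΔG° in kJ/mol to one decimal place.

As written, Mn²⁺/Mn is reduced (cathode) and Ce⁴⁺/Ce³⁺ is oxidised (anode), so E°cell = (-1.15) − (+1.64) = -2.79 V.
Balancing electrons gives n = 2.
ΔG° = −nFE° = −(2)(96485)(-2.79) = 538,386 J = +538.4 kJ/mol.

+538.4 kJ/mol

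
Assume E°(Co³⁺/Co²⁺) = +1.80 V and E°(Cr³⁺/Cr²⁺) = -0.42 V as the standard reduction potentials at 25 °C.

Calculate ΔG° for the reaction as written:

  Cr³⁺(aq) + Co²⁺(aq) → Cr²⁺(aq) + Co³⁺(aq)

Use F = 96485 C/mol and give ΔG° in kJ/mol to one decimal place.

+214.2 kJ/mol

As written, Cr³⁺/Cr²⁺ is reduced (cathode) and Co³⁺/Co²⁺ is oxidised (anode), so E°cell = (-0.42) − (+1.80) = -2.22 V.
Balancing electrons gives n = 1.
ΔG° = −nFE° = −(1)(96485)(-2.22) = 214,197 J = +214.2 kJ/mol.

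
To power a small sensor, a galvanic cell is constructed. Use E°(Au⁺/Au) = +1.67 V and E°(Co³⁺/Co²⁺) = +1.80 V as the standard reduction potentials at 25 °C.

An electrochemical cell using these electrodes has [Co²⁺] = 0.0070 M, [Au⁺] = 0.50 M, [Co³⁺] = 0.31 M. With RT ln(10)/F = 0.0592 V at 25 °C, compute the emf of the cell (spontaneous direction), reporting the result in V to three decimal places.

Co³⁺/Co²⁺ is the cathode (higher E°), Au⁺/Au the anode: E°cell = +1.80 − (+1.67) = +0.13 V, n = 1.
Overall: Co³⁺(aq) + Au(s) → Co²⁺(aq) + Au⁺(aq)
Q = [Co²⁺]·[Au⁺] / ([Co³⁺]); log Q = -1.947.
E = E° − (0.0592/n) log Q = +0.13 − (0.0592/1)(-1.947) = +0.245 V.

+0.245 V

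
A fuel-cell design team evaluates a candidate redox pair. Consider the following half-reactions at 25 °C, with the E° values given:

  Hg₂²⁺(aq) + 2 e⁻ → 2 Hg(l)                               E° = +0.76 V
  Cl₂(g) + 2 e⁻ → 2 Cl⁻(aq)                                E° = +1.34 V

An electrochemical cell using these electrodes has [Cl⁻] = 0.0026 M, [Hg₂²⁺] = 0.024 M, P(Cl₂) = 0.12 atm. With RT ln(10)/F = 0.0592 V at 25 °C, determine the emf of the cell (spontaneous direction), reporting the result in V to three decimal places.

Cl₂/Cl⁻ is the cathode (higher E°), Hg₂²⁺/Hg the anode: E°cell = +1.34 − (+0.76) = +0.58 V, n = 2.
Overall: Cl₂(g) + 2 Hg(l) → 2 Cl⁻(aq) + Hg₂²⁺(aq)
Q = [Cl⁻]^2·[Hg₂²⁺] / (P(Cl₂)); log Q = -5.869.
E = E° − (0.0592/n) log Q = +0.58 − (0.0592/2)(-5.869) = +0.754 V.

+0.754 V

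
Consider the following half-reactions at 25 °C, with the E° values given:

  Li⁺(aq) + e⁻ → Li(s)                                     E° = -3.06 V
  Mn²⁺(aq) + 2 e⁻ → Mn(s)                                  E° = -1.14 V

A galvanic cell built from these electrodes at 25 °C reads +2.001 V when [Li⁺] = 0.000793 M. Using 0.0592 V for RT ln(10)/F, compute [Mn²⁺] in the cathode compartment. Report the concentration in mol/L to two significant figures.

0.00034 M

Mn²⁺/Mn is the cathode, Li⁺/Li the anode: E°cell = +1.92 V, n = 2.
Overall reaction: Mn²⁺(aq) + 2 Li(s) → Mn(s) + 2 Li⁺(aq); Q = [Li⁺]^2/[Mn²⁺]^1.
From E = E° − (0.0592/n) log Q: log Q = (E° − E)·n/0.0592 = (+1.92 − (+2.001))·2/0.0592 = -2.7365.
So 1·log[Mn²⁺] = 2·log(0.000793) − log Q = -6.2015 − (-2.7365) = -3.4650; [Mn²⁺] = 10^(-3.4650) ≈ 0.00034 M.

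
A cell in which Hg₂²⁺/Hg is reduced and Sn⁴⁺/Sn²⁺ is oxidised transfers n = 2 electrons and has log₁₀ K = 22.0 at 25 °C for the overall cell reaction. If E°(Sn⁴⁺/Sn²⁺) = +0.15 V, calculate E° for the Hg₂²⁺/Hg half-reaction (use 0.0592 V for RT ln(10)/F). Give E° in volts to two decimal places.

E°cell = (0.0592/n)·log K = (0.0592/2)(22.0) = +0.651 V.
Since Hg₂²⁺/Hg is the cathode and Sn⁴⁺/Sn²⁺ the anode, E°cell = E°(Hg₂²⁺/Hg) − E°(Sn⁴⁺/Sn²⁺).
So E°(Hg₂²⁺/Hg) = E°cell + E°(Sn⁴⁺/Sn²⁺) = +0.651 + (+0.15) = +0.80 V.

+0.80 V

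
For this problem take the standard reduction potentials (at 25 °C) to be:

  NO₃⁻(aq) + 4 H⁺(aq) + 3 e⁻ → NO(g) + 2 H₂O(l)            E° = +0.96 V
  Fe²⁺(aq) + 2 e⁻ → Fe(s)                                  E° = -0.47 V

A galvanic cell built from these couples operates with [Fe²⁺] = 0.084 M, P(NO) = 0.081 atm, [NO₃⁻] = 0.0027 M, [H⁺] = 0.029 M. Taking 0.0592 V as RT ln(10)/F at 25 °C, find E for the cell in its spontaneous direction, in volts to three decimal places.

NO₃⁻/NO is the cathode (higher E°), Fe²⁺/Fe the anode: E°cell = +0.96 − (-0.47) = +1.43 V, n = 6.
Overall: 2 NO₃⁻(aq) + 8 H⁺(aq) + 3 Fe(s) → 2 NO(g) + 4 H₂O(l) + 3 Fe²⁺(aq)
Q = P(NO)^2·[Fe²⁺]^3 / ([NO₃⁻]^2·[H⁺]^8); log Q = 12.028.
E = E° − (0.0592/n) log Q = +1.43 − (0.0592/6)(12.028) = +1.311 V.

+1.311 V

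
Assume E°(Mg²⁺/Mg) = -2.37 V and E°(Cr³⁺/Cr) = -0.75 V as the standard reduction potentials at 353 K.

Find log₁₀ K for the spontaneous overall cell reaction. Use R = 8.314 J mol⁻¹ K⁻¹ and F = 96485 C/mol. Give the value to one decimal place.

138.8

Cathode: Cr³⁺/Cr; anode: Mg²⁺/Mg. E°cell = (-0.75) − (-2.37) = +1.62 V, with n = 6.
ΔG° = −nFE° = −RT ln K, so ln K = nFE°/(RT) = (6)(96485)(+1.62) / ((8.314)(353)) = 319.552.
log₁₀ K = 319.552 / ln 10 = 138.8.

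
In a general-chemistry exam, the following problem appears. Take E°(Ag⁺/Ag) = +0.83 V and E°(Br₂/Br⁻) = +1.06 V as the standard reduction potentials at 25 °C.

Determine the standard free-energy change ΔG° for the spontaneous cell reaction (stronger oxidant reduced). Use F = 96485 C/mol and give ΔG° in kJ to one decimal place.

-44.4 kJ

Br₂/Br⁻ (E° = +1.06 V) is the cathode; Ag⁺/Ag (E° = +0.83 V) is the anode, so E°cell = +0.23 V.
Balancing electrons gives n = 2 (lcm of 2 and 1).
ΔG° = −nFE° = −(2)(96485)(+0.23) = -44,383 J = -44.4 kJ.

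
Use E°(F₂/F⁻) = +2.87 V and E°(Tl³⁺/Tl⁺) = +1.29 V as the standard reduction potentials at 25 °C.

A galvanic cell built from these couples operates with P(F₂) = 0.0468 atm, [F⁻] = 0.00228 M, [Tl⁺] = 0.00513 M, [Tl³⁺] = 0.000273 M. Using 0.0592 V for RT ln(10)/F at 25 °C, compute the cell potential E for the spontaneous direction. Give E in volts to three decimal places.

+1.735 V

F₂/F⁻ is the cathode (higher E°), Tl³⁺/Tl⁺ the anode: E°cell = +2.87 − (+1.29) = +1.58 V, n = 2.
Overall: F₂(g) + Tl⁺(aq) → 2 F⁻(aq) + Tl³⁺(aq)
Q = [F⁻]^2·[Tl³⁺] / (P(F₂)·[Tl⁺]); log Q = -5.228.
E = E° − (0.0592/n) log Q = +1.58 − (0.0592/2)(-5.228) = +1.735 V.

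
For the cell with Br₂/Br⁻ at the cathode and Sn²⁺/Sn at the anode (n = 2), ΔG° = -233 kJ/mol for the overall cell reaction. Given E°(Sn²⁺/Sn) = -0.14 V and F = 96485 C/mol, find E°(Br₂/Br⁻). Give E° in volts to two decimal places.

+1.07 V

E°cell = −ΔG°/(nF) = −(-233×10³)/((2)(96485)) = +1.207 V.
Since Br₂/Br⁻ is the cathode and Sn²⁺/Sn the anode, E°cell = E°(Br₂/Br⁻) − E°(Sn²⁺/Sn).
So E°(Br₂/Br⁻) = E°cell + E°(Sn²⁺/Sn) = +1.207 + (-0.14) = +1.07 V.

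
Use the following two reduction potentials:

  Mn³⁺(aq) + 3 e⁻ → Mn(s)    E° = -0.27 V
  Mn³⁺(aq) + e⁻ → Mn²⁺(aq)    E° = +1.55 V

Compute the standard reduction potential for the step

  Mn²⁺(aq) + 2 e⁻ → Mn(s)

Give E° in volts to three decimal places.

-1.180 V

Sequential free energies add, so n₃E°₃ = n₁E°₁ + n₂E°₂.
With n₃ = 3, and the known step contributing 1×(+1.55) V, the unknown satisfies 2·E° = 3×(-0.27) − 1×(+1.55) = -2.360.
E° = -2.360 / 2 = -1.180 V.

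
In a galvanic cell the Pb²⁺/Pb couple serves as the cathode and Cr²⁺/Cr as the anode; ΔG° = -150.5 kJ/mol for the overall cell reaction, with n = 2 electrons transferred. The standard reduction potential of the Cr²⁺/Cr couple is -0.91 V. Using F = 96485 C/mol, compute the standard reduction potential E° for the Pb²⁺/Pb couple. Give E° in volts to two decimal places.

E°cell = −ΔG°/(nF) = −(-150.5×10³)/((2)(96485)) = +0.780 V.
Since Pb²⁺/Pb is the cathode and Cr²⁺/Cr the anode, E°cell = E°(Pb²⁺/Pb) − E°(Cr²⁺/Cr).
So E°(Pb²⁺/Pb) = E°cell + E°(Cr²⁺/Cr) = +0.780 + (-0.91) = -0.13 V.

-0.13 V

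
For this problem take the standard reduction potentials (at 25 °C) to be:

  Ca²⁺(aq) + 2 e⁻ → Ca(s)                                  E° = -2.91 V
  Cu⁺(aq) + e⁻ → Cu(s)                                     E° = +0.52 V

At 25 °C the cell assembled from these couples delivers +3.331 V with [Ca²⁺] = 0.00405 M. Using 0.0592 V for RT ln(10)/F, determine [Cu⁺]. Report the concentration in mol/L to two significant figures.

Cu⁺/Cu is the cathode, Ca²⁺/Ca the anode: E°cell = +3.43 V, n = 2.
Overall reaction: 2 Cu⁺(aq) + Ca(s) → 2 Cu(s) + Ca²⁺(aq); Q = [Ca²⁺]^1/[Cu⁺]^2.
From E = E° − (0.0592/n) log Q: log Q = (E° − E)·n/0.0592 = (+3.43 − (+3.331))·2/0.0592 = 3.3446.
So 2·log[Cu⁺] = 1·log(0.00405) − log Q = -2.3925 − (3.3446) = -5.7371; log[Cu⁺] = -5.7371 / 2 = -2.8685; [Cu⁺] = 10^(-2.8685) ≈ 0.0014 M.

0.0014 M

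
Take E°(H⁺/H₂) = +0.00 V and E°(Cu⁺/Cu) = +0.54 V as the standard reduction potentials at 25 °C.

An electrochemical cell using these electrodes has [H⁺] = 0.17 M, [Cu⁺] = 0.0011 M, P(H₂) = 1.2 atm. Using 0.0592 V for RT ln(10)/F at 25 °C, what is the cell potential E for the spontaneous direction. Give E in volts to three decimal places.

+0.413 V

Cu⁺/Cu is the cathode (higher E°), H⁺/H₂ the anode: E°cell = +0.54 − (+0.00) = +0.54 V, n = 2.
Overall: 2 Cu⁺(aq) + H₂(g) → 2 Cu(s) + 2 H⁺(aq)
Q = [H⁺]^2 / ([Cu⁺]^2·P(H₂)); log Q = 4.299.
E = E° − (0.0592/n) log Q = +0.54 − (0.0592/2)(4.299) = +0.413 V.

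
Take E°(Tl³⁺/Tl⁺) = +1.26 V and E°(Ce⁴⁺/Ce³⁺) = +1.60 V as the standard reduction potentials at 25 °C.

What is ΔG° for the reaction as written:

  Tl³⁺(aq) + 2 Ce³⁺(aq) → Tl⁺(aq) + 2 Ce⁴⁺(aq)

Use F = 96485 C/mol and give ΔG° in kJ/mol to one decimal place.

+65.6 kJ/mol

As written, Tl³⁺/Tl⁺ is reduced (cathode) and Ce⁴⁺/Ce³⁺ is oxidised (anode), so E°cell = (+1.26) − (+1.60) = -0.34 V.
Balancing electrons gives n = 2.
ΔG° = −nFE° = −(2)(96485)(-0.34) = 65,610 J = +65.6 kJ/mol.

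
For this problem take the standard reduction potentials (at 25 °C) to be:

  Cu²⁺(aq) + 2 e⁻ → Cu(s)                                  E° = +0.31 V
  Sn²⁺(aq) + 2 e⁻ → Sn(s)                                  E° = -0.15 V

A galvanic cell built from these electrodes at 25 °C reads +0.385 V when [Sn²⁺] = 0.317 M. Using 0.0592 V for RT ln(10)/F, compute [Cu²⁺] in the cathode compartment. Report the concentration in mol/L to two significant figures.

Cu²⁺/Cu is the cathode, Sn²⁺/Sn the anode: E°cell = +0.46 V, n = 2.
Overall reaction: Cu²⁺(aq) + Sn(s) → Cu(s) + Sn²⁺(aq); Q = [Sn²⁺]^1/[Cu²⁺]^1.
From E = E° − (0.0592/n) log Q: log Q = (E° − E)·n/0.0592 = (+0.46 − (+0.385))·2/0.0592 = 2.5338.
So 1·log[Cu²⁺] = 1·log(0.317) − log Q = -0.4989 − (2.5338) = -3.0327; [Cu²⁺] = 10^(-3.0327) ≈ 0.00093 M.

0.00093 M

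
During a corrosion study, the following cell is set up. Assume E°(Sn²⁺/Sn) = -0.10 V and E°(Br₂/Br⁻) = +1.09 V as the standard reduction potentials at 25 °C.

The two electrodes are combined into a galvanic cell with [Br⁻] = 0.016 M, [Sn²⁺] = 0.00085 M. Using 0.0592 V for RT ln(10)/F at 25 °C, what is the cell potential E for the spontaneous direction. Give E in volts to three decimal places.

+1.387 V

Br₂/Br⁻ is the cathode (higher E°), Sn²⁺/Sn the anode: E°cell = +1.09 − (-0.10) = +1.19 V, n = 2.
Overall: Br₂(l) + Sn(s) → 2 Br⁻(aq) + Sn²⁺(aq)
Q = [Br⁻]^2·[Sn²⁺]; log Q = -6.662.
E = E° − (0.0592/n) log Q = +1.19 − (0.0592/2)(-6.662) = +1.387 V.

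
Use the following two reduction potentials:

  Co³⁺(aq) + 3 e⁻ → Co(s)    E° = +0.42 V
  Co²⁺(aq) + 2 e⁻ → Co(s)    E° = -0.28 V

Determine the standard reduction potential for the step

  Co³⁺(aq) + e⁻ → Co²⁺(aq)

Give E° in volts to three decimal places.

+1.820 V

Sequential free energies add, so n₃E°₃ = n₁E°₁ + n₂E°₂.
With n₃ = 3, and the known step contributing 2×(-0.28) V, the unknown satisfies 1·E° = 3×(+0.42) − 2×(-0.28) = +1.820.
E° = +1.820 / 1 = +1.820 V.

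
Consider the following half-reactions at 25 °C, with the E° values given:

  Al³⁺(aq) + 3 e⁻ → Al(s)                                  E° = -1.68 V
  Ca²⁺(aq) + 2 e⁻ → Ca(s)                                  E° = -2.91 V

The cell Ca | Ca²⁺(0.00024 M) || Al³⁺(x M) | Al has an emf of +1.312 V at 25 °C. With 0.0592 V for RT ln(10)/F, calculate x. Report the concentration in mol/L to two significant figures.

Al³⁺/Al is the cathode, Ca²⁺/Ca the anode: E°cell = +1.23 V, n = 6.
Overall reaction: 2 Al³⁺(aq) + 3 Ca(s) → 2 Al(s) + 3 Ca²⁺(aq); Q = [Ca²⁺]^3/[Al³⁺]^2.
From E = E° − (0.0592/n) log Q: log Q = (E° − E)·n/0.0592 = (+1.23 − (+1.312))·6/0.0592 = -8.3108.
So 2·log[Al³⁺] = 3·log(0.00024) − log Q = -10.8594 − (-8.3108) = -2.5486; log[Al³⁺] = -2.5486 / 2 = -1.2743; [Al³⁺] = 10^(-1.2743) ≈ 0.053 M.

0.053 M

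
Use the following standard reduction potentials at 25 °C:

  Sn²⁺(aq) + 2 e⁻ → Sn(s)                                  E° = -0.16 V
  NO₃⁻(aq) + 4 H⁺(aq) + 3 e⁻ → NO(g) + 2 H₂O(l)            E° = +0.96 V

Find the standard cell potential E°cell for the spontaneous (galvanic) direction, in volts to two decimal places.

The NO₃⁻/NO couple has the higher reduction potential, so it is the cathode; Sn²⁺/Sn is oxidised at the anode.
E°cell = E°(cathode) − E°(anode) = (+0.96) − (-0.16) = +1.12 V.

+1.12 V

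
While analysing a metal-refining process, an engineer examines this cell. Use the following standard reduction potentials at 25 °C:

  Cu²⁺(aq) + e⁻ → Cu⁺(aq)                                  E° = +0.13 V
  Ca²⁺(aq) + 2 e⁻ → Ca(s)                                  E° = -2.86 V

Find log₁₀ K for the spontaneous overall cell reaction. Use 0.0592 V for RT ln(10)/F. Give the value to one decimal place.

Cathode: Cu²⁺/Cu⁺; anode: Ca²⁺/Ca. E°cell = +2.99 V, n = 2.
log K = nE°cell / 0.0592 = (2)(+2.99) / 0.0592 = 101.0.

101.0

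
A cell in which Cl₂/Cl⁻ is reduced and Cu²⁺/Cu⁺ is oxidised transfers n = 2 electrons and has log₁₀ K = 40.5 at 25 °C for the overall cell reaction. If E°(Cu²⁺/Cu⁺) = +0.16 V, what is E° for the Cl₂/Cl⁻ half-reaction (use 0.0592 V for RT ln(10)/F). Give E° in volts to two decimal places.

E°cell = (0.0592/n)·log K = (0.0592/2)(40.5) = +1.199 V.
Since Cl₂/Cl⁻ is the cathode and Cu²⁺/Cu⁺ the anode, E°cell = E°(Cl₂/Cl⁻) − E°(Cu²⁺/Cu⁺).
So E°(Cl₂/Cl⁻) = E°cell + E°(Cu²⁺/Cu⁺) = +1.199 + (+0.16) = +1.36 V.

+1.36 V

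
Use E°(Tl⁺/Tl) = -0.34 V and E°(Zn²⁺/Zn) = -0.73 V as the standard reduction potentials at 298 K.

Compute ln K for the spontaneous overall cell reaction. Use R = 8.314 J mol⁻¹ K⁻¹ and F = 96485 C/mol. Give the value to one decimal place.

30.4

Cathode: Tl⁺/Tl; anode: Zn²⁺/Zn. E°cell = (-0.34) − (-0.73) = +0.39 V, with n = 2.
ΔG° = −nFE° = −RT ln K, so ln K = nFE°/(RT) = (2)(96485)(+0.39) / ((8.314)(298)) = 30.376.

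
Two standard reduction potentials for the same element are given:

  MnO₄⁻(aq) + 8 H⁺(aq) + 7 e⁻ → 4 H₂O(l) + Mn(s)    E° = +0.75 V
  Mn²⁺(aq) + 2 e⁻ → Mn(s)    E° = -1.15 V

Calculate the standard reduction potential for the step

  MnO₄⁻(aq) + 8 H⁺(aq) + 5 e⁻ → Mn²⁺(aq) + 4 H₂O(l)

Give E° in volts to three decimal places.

+1.510 V

Sequential free energies add, so n₃E°₃ = n₁E°₁ + n₂E°₂.
With n₃ = 7, and the known step contributing 2×(-1.15) V, the unknown satisfies 5·E° = 7×(+0.75) − 2×(-1.15) = +7.550.
E° = +7.550 / 5 = +1.510 V.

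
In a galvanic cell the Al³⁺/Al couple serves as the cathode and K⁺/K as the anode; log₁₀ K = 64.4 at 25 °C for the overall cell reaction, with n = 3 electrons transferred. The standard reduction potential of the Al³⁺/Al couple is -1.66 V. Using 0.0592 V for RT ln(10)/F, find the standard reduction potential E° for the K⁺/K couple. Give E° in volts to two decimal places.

E°cell = (0.0592/n)·log K = (0.0592/3)(64.4) = +1.271 V.
Since Al³⁺/Al is the cathode and K⁺/K the anode, E°cell = E°(Al³⁺/Al) − E°(K⁺/K).
So E°(K⁺/K) = E°(Al³⁺/Al) − E°cell = (-1.66) − (+1.271) = -2.93 V.

-2.93 V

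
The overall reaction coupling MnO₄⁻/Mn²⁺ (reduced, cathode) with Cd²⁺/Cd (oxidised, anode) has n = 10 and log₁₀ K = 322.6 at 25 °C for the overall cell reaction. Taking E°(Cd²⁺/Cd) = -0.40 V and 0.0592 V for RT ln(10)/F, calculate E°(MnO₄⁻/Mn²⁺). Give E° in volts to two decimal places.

+1.51 V

E°cell = (0.0592/n)·log K = (0.0592/10)(322.6) = +1.910 V.
Since MnO₄⁻/Mn²⁺ is the cathode and Cd²⁺/Cd the anode, E°cell = E°(MnO₄⁻/Mn²⁺) − E°(Cd²⁺/Cd).
So E°(MnO₄⁻/Mn²⁺) = E°cell + E°(Cd²⁺/Cd) = +1.910 + (-0.40) = +1.51 V.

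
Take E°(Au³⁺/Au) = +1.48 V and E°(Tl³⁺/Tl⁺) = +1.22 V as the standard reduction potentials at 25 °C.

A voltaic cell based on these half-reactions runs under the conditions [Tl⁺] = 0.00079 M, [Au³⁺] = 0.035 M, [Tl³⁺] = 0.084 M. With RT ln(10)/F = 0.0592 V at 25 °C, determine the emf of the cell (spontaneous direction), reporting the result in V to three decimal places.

Au³⁺/Au is the cathode (higher E°), Tl³⁺/Tl⁺ the anode: E°cell = +1.48 − (+1.22) = +0.26 V, n = 6.
Overall: 2 Au³⁺(aq) + 3 Tl⁺(aq) → 2 Au(s) + 3 Tl³⁺(aq)
Q = [Tl³⁺]^3 / ([Au³⁺]^2·[Tl⁺]^3); log Q = 8.992.
E = E° − (0.0592/n) log Q = +0.26 − (0.0592/6)(8.992) = +0.171 V.

+0.171 V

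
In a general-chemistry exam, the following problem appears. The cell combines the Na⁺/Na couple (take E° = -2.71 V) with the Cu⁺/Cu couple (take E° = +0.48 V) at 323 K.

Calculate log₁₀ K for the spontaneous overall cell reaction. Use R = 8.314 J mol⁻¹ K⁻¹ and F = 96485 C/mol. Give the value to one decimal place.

Cathode: Cu⁺/Cu; anode: Na⁺/Na. E°cell = (+0.48) − (-2.71) = +3.19 V, with n = 1.
ΔG° = −nFE° = −RT ln K, so ln K = nFE°/(RT) = (1)(96485)(+3.19) / ((8.314)(323)) = 114.614.
log₁₀ K = 114.614 / ln 10 = 49.8.

49.8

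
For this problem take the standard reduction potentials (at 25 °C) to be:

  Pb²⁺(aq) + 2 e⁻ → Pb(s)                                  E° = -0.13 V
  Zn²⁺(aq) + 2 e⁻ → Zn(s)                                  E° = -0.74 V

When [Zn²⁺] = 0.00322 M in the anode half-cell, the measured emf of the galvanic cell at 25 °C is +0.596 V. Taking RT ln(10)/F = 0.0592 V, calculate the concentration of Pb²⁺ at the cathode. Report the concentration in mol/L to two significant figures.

Pb²⁺/Pb is the cathode, Zn²⁺/Zn the anode: E°cell = +0.61 V, n = 2.
Overall reaction: Pb²⁺(aq) + Zn(s) → Pb(s) + Zn²⁺(aq); Q = [Zn²⁺]^1/[Pb²⁺]^1.
From E = E° − (0.0592/n) log Q: log Q = (E° − E)·n/0.0592 = (+0.61 − (+0.596))·2/0.0592 = 0.4730.
So 1·log[Pb²⁺] = 1·log(0.00322) − log Q = -2.4921 − (0.4730) = -2.9651; [Pb²⁺] = 10^(-2.9651) ≈ 0.0011 M.

0.0011 M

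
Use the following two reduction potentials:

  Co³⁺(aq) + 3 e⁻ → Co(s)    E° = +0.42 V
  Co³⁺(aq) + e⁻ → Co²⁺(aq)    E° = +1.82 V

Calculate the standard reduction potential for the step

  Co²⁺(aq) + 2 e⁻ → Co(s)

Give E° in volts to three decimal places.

-0.280 V

Sequential free energies add, so n₃E°₃ = n₁E°₁ + n₂E°₂.
With n₃ = 3, and the known step contributing 1×(+1.82) V, the unknown satisfies 2·E° = 3×(+0.42) − 1×(+1.82) = -0.560.
E° = -0.560 / 2 = -0.280 V.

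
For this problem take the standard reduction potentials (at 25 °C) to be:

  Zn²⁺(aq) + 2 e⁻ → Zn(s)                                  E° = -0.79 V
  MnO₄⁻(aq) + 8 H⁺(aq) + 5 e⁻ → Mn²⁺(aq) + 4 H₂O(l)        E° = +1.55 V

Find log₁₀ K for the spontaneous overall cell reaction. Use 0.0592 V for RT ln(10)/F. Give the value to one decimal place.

Cathode: MnO₄⁻/Mn²⁺; anode: Zn²⁺/Zn. E°cell = +2.34 V, n = 10.
log K = nE°cell / 0.0592 = (10)(+2.34) / 0.0592 = 395.3.

395.3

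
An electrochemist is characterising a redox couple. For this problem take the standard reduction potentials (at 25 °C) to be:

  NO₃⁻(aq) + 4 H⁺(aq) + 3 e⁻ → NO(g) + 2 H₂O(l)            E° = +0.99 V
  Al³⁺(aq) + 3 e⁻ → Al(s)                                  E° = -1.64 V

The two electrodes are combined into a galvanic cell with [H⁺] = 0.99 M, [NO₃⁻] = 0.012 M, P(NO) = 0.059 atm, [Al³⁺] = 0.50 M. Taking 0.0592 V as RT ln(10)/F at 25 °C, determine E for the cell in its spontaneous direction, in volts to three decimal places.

NO₃⁻/NO is the cathode (higher E°), Al³⁺/Al the anode: E°cell = +0.99 − (-1.64) = +2.63 V, n = 3.
Overall: NO₃⁻(aq) + 4 H⁺(aq) + Al(s) → NO(g) + 2 H₂O(l) + Al³⁺(aq)
Q = P(NO)·[Al³⁺] / ([NO₃⁻]·[H⁺]^4); log Q = 0.408.
E = E° − (0.0592/n) log Q = +2.63 − (0.0592/3)(0.408) = +2.622 V.

+2.622 V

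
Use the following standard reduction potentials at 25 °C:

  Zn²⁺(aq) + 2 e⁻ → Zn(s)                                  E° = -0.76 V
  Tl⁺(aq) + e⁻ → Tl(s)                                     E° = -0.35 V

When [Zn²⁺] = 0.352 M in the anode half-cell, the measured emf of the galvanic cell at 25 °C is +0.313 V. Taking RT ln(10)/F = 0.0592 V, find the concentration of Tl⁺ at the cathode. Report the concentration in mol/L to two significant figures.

Tl⁺/Tl is the cathode, Zn²⁺/Zn the anode: E°cell = +0.41 V, n = 2.
Overall reaction: 2 Tl⁺(aq) + Zn(s) → 2 Tl(s) + Zn²⁺(aq); Q = [Zn²⁺]^1/[Tl⁺]^2.
From E = E° − (0.0592/n) log Q: log Q = (E° − E)·n/0.0592 = (+0.41 − (+0.313))·2/0.0592 = 3.2770.
So 2·log[Tl⁺] = 1·log(0.352) − log Q = -0.4535 − (3.2770) = -3.7305; log[Tl⁺] = -3.7305 / 2 = -1.8653; [Tl⁺] = 10^(-1.8653) ≈ 0.014 M.

0.014 M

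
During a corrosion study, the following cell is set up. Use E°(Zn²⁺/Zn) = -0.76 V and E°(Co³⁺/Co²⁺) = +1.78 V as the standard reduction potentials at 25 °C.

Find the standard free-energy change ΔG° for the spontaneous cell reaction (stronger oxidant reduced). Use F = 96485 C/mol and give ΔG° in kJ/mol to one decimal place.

Co³⁺/Co²⁺ (E° = +1.78 V) is the cathode; Zn²⁺/Zn (E° = -0.76 V) is the anode, so E°cell = +2.54 V.
Balancing electrons gives n = 2 (lcm of 1 and 2).
ΔG° = −nFE° = −(2)(96485)(+2.54) = -490,144 J = -490.1 kJ/mol.

-490.1 kJ/mol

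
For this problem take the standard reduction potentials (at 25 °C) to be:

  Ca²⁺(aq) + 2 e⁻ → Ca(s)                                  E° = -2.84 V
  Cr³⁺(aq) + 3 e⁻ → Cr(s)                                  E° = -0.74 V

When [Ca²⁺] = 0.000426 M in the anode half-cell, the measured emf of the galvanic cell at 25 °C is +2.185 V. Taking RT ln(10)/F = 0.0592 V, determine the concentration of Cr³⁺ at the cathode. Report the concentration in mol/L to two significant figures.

0.18 M

Cr³⁺/Cr is the cathode, Ca²⁺/Ca the anode: E°cell = +2.10 V, n = 6.
Overall reaction: 2 Cr³⁺(aq) + 3 Ca(s) → 2 Cr(s) + 3 Ca²⁺(aq); Q = [Ca²⁺]^3/[Cr³⁺]^2.
From E = E° − (0.0592/n) log Q: log Q = (E° − E)·n/0.0592 = (+2.10 − (+2.185))·6/0.0592 = -8.6149.
So 2·log[Cr³⁺] = 3·log(0.000426) − log Q = -10.1118 − (-8.6149) = -1.4969; log[Cr³⁺] = -1.4969 / 2 = -0.7484; [Cr³⁺] = 10^(-0.7484) ≈ 0.18 M.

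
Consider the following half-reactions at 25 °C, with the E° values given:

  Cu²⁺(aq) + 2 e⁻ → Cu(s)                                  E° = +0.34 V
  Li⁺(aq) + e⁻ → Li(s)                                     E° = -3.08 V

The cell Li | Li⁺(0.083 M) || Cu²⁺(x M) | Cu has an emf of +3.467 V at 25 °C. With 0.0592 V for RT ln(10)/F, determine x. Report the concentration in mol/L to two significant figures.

0.27 M

Cu²⁺/Cu is the cathode, Li⁺/Li the anode: E°cell = +3.42 V, n = 2.
Overall reaction: Cu²⁺(aq) + 2 Li(s) → Cu(s) + 2 Li⁺(aq); Q = [Li⁺]^2/[Cu²⁺]^1.
From E = E° − (0.0592/n) log Q: log Q = (E° − E)·n/0.0592 = (+3.42 − (+3.467))·2/0.0592 = -1.5878.
So 1·log[Cu²⁺] = 2·log(0.083) − log Q = -2.1618 − (-1.5878) = -0.5740; [Cu²⁺] = 10^(-0.5740) ≈ 0.27 M.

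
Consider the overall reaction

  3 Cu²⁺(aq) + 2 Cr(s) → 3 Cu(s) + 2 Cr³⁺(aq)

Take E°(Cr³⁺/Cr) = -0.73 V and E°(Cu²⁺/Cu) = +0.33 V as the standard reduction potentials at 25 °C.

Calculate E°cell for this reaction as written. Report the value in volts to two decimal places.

The Cu²⁺/Cu couple has the higher reduction potential, so it is the cathode; Cr³⁺/Cr is oxidised at the anode.
E°cell = E°(cathode) − E°(anode) = (+0.33) − (-0.73) = +1.06 V.
Since E°cell > 0, the reaction is spontaneous under standard conditions.

+1.06 V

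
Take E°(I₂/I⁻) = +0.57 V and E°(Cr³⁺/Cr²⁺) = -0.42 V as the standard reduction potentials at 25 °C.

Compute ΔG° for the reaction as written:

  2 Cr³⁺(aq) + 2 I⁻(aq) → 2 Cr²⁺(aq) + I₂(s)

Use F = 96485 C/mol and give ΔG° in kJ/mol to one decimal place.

+191.0 kJ/mol

As written, Cr³⁺/Cr²⁺ is reduced (cathode) and I₂/I⁻ is oxidised (anode), so E°cell = (-0.42) − (+0.57) = -0.99 V.
Balancing electrons gives n = 2.
ΔG° = −nFE° = −(2)(96485)(-0.99) = 191,040 J = +191.0 kJ/mol.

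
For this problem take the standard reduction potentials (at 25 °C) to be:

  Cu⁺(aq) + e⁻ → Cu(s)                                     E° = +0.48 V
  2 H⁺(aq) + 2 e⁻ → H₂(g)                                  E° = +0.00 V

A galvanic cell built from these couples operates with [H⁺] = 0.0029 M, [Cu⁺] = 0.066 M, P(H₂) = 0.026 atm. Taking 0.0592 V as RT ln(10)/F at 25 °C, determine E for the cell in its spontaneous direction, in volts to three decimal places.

+0.513 V

Cu⁺/Cu is the cathode (higher E°), H⁺/H₂ the anode: E°cell = +0.48 − (+0.00) = +0.48 V, n = 2.
Overall: 2 Cu⁺(aq) + H₂(g) → 2 Cu(s) + 2 H⁺(aq)
Q = [H⁺]^2 / ([Cu⁺]^2·P(H₂)); log Q = -1.129.
E = E° − (0.0592/n) log Q = +0.48 − (0.0592/2)(-1.129) = +0.513 V.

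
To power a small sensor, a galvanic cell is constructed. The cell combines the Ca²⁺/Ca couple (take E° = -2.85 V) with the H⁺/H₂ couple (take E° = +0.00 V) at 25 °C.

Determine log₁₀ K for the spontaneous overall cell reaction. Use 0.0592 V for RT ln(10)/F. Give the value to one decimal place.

Cathode: H⁺/H₂; anode: Ca²⁺/Ca. E°cell = +2.85 V, n = 2.
log K = nE°cell / 0.0592 = (2)(+2.85) / 0.0592 = 96.3.

96.3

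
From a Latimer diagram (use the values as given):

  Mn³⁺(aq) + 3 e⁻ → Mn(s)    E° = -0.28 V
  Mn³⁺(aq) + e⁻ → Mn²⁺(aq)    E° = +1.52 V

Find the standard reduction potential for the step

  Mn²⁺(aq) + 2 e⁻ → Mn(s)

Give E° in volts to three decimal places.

-1.180 V

Sequential free energies add, so n₃E°₃ = n₁E°₁ + n₂E°₂.
With n₃ = 3, and the known step contributing 1×(+1.52) V, the unknown satisfies 2·E° = 3×(-0.28) − 1×(+1.52) = -2.360.
E° = -2.360 / 2 = -1.180 V.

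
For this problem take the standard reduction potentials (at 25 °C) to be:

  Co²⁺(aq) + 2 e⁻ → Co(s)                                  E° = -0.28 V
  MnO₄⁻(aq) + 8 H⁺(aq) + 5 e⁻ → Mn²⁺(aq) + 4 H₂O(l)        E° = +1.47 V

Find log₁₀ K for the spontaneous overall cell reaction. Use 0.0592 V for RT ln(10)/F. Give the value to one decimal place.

Cathode: MnO₄⁻/Mn²⁺; anode: Co²⁺/Co. E°cell = +1.75 V, n = 10.
log K = nE°cell / 0.0592 = (10)(+1.75) / 0.0592 = 295.6.

295.6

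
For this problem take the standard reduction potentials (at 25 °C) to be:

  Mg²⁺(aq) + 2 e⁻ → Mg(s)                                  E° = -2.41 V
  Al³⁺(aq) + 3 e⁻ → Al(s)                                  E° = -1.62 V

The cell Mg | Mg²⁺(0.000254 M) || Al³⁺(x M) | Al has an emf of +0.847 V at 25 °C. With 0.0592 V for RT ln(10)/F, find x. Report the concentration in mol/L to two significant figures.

Al³⁺/Al is the cathode, Mg²⁺/Mg the anode: E°cell = +0.79 V, n = 6.
Overall reaction: 2 Al³⁺(aq) + 3 Mg(s) → 2 Al(s) + 3 Mg²⁺(aq); Q = [Mg²⁺]^3/[Al³⁺]^2.
From E = E° − (0.0592/n) log Q: log Q = (E° − E)·n/0.0592 = (+0.79 − (+0.847))·6/0.0592 = -5.7770.
So 2·log[Al³⁺] = 3·log(0.000254) − log Q = -10.7855 − (-5.7770) = -5.0085; log[Al³⁺] = -5.0085 / 2 = -2.5042; [Al³⁺] = 10^(-2.5042) ≈ 0.0031 M.

0.0031 M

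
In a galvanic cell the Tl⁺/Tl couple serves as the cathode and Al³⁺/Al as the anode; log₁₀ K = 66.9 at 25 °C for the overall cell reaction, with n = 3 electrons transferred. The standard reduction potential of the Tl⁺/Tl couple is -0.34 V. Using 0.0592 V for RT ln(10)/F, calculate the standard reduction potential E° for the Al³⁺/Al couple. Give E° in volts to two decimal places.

-1.66 V

E°cell = (0.0592/n)·log K = (0.0592/3)(66.9) = +1.320 V.
Since Tl⁺/Tl is the cathode and Al³⁺/Al the anode, E°cell = E°(Tl⁺/Tl) − E°(Al³⁺/Al).
So E°(Al³⁺/Al) = E°(Tl⁺/Tl) − E°cell = (-0.34) − (+1.320) = -1.66 V.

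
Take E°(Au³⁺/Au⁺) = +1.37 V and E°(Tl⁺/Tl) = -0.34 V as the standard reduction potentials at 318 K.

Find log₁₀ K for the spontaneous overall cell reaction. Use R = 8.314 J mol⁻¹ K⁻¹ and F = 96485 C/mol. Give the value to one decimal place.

54.2

Cathode: Au³⁺/Au⁺; anode: Tl⁺/Tl. E°cell = (+1.37) − (-0.34) = +1.71 V, with n = 2.
ΔG° = −nFE° = −RT ln K, so ln K = nFE°/(RT) = (2)(96485)(+1.71) / ((8.314)(318)) = 124.810.
log₁₀ K = 124.810 / ln 10 = 54.2.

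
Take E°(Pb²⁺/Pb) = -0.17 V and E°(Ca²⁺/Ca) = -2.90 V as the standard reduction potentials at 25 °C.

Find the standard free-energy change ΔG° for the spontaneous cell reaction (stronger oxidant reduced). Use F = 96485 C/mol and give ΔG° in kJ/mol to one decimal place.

Pb²⁺/Pb (E° = -0.17 V) is the cathode; Ca²⁺/Ca (E° = -2.90 V) is the anode, so E°cell = +2.73 V.
Balancing electrons gives n = 2 (lcm of 2 and 2).
ΔG° = −nFE° = −(2)(96485)(+2.73) = -526,808 J = -526.8 kJ/mol.

-526.8 kJ/mol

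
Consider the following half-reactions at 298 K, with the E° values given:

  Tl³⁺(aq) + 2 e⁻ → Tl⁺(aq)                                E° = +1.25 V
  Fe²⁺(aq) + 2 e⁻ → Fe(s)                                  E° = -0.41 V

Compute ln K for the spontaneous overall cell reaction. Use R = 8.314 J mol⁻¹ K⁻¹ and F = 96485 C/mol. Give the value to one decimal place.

129.3

Cathode: Tl³⁺/Tl⁺; anode: Fe²⁺/Fe. E°cell = (+1.25) − (-0.41) = +1.66 V, with n = 2.
ΔG° = −nFE° = −RT ln K, so ln K = nFE°/(RT) = (2)(96485)(+1.66) / ((8.314)(298)) = 129.292.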